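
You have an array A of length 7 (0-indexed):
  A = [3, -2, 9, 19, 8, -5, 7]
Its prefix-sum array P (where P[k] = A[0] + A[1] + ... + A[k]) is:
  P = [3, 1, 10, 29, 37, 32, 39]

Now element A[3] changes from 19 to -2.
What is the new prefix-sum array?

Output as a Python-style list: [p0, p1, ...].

Answer: [3, 1, 10, 8, 16, 11, 18]

Derivation:
Change: A[3] 19 -> -2, delta = -21
P[k] for k < 3: unchanged (A[3] not included)
P[k] for k >= 3: shift by delta = -21
  P[0] = 3 + 0 = 3
  P[1] = 1 + 0 = 1
  P[2] = 10 + 0 = 10
  P[3] = 29 + -21 = 8
  P[4] = 37 + -21 = 16
  P[5] = 32 + -21 = 11
  P[6] = 39 + -21 = 18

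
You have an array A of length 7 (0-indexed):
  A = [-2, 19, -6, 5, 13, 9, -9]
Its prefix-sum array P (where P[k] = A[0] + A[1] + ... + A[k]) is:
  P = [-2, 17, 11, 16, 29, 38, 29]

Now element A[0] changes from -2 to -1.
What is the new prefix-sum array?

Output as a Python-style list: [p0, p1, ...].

Change: A[0] -2 -> -1, delta = 1
P[k] for k < 0: unchanged (A[0] not included)
P[k] for k >= 0: shift by delta = 1
  P[0] = -2 + 1 = -1
  P[1] = 17 + 1 = 18
  P[2] = 11 + 1 = 12
  P[3] = 16 + 1 = 17
  P[4] = 29 + 1 = 30
  P[5] = 38 + 1 = 39
  P[6] = 29 + 1 = 30

Answer: [-1, 18, 12, 17, 30, 39, 30]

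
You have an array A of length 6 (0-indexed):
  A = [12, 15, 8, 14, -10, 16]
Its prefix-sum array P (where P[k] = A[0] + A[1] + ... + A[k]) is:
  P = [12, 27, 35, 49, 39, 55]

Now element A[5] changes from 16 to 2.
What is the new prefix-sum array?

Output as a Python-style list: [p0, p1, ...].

Answer: [12, 27, 35, 49, 39, 41]

Derivation:
Change: A[5] 16 -> 2, delta = -14
P[k] for k < 5: unchanged (A[5] not included)
P[k] for k >= 5: shift by delta = -14
  P[0] = 12 + 0 = 12
  P[1] = 27 + 0 = 27
  P[2] = 35 + 0 = 35
  P[3] = 49 + 0 = 49
  P[4] = 39 + 0 = 39
  P[5] = 55 + -14 = 41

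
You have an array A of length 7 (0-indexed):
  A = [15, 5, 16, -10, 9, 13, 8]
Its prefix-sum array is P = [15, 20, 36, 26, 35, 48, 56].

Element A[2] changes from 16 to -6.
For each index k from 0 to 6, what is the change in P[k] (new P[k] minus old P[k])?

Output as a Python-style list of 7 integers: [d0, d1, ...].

Element change: A[2] 16 -> -6, delta = -22
For k < 2: P[k] unchanged, delta_P[k] = 0
For k >= 2: P[k] shifts by exactly -22
Delta array: [0, 0, -22, -22, -22, -22, -22]

Answer: [0, 0, -22, -22, -22, -22, -22]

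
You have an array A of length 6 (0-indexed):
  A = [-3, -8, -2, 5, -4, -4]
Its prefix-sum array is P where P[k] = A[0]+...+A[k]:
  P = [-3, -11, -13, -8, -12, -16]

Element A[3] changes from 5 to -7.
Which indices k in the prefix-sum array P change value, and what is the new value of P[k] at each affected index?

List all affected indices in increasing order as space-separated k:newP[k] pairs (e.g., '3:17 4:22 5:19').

Answer: 3:-20 4:-24 5:-28

Derivation:
P[k] = A[0] + ... + A[k]
P[k] includes A[3] iff k >= 3
Affected indices: 3, 4, ..., 5; delta = -12
  P[3]: -8 + -12 = -20
  P[4]: -12 + -12 = -24
  P[5]: -16 + -12 = -28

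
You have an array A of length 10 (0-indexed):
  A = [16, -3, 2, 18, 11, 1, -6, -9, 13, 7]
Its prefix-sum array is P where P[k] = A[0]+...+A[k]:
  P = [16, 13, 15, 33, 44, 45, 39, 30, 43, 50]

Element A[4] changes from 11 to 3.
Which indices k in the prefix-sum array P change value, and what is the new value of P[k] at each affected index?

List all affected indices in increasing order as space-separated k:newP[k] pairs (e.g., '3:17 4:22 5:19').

Answer: 4:36 5:37 6:31 7:22 8:35 9:42

Derivation:
P[k] = A[0] + ... + A[k]
P[k] includes A[4] iff k >= 4
Affected indices: 4, 5, ..., 9; delta = -8
  P[4]: 44 + -8 = 36
  P[5]: 45 + -8 = 37
  P[6]: 39 + -8 = 31
  P[7]: 30 + -8 = 22
  P[8]: 43 + -8 = 35
  P[9]: 50 + -8 = 42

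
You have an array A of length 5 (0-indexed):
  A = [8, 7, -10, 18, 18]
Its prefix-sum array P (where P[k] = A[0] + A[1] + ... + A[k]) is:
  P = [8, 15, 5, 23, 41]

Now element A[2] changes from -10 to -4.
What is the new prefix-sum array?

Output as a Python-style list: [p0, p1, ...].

Answer: [8, 15, 11, 29, 47]

Derivation:
Change: A[2] -10 -> -4, delta = 6
P[k] for k < 2: unchanged (A[2] not included)
P[k] for k >= 2: shift by delta = 6
  P[0] = 8 + 0 = 8
  P[1] = 15 + 0 = 15
  P[2] = 5 + 6 = 11
  P[3] = 23 + 6 = 29
  P[4] = 41 + 6 = 47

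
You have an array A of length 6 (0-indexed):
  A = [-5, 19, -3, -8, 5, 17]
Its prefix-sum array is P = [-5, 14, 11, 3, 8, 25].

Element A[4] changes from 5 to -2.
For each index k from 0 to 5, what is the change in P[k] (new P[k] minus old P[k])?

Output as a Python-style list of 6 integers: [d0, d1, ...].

Answer: [0, 0, 0, 0, -7, -7]

Derivation:
Element change: A[4] 5 -> -2, delta = -7
For k < 4: P[k] unchanged, delta_P[k] = 0
For k >= 4: P[k] shifts by exactly -7
Delta array: [0, 0, 0, 0, -7, -7]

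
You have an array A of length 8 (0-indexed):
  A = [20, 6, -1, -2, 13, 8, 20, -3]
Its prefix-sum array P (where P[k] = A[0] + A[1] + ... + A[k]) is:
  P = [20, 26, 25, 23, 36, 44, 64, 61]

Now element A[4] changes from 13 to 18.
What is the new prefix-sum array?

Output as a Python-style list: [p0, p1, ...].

Answer: [20, 26, 25, 23, 41, 49, 69, 66]

Derivation:
Change: A[4] 13 -> 18, delta = 5
P[k] for k < 4: unchanged (A[4] not included)
P[k] for k >= 4: shift by delta = 5
  P[0] = 20 + 0 = 20
  P[1] = 26 + 0 = 26
  P[2] = 25 + 0 = 25
  P[3] = 23 + 0 = 23
  P[4] = 36 + 5 = 41
  P[5] = 44 + 5 = 49
  P[6] = 64 + 5 = 69
  P[7] = 61 + 5 = 66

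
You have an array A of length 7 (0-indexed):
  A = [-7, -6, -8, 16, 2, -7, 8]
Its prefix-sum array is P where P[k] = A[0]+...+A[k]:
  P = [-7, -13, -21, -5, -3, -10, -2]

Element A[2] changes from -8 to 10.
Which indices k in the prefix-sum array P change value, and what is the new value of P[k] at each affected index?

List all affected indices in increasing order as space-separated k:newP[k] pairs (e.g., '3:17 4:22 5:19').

Answer: 2:-3 3:13 4:15 5:8 6:16

Derivation:
P[k] = A[0] + ... + A[k]
P[k] includes A[2] iff k >= 2
Affected indices: 2, 3, ..., 6; delta = 18
  P[2]: -21 + 18 = -3
  P[3]: -5 + 18 = 13
  P[4]: -3 + 18 = 15
  P[5]: -10 + 18 = 8
  P[6]: -2 + 18 = 16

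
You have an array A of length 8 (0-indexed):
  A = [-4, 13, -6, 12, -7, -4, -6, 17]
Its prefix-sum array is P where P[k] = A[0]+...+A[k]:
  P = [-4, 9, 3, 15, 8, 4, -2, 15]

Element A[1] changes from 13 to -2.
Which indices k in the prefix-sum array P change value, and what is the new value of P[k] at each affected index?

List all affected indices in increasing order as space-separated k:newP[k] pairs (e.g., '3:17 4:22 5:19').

P[k] = A[0] + ... + A[k]
P[k] includes A[1] iff k >= 1
Affected indices: 1, 2, ..., 7; delta = -15
  P[1]: 9 + -15 = -6
  P[2]: 3 + -15 = -12
  P[3]: 15 + -15 = 0
  P[4]: 8 + -15 = -7
  P[5]: 4 + -15 = -11
  P[6]: -2 + -15 = -17
  P[7]: 15 + -15 = 0

Answer: 1:-6 2:-12 3:0 4:-7 5:-11 6:-17 7:0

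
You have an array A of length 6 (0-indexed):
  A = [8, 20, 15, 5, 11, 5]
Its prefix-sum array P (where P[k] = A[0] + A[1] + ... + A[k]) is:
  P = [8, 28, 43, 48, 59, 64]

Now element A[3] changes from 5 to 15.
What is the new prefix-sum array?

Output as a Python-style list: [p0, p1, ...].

Answer: [8, 28, 43, 58, 69, 74]

Derivation:
Change: A[3] 5 -> 15, delta = 10
P[k] for k < 3: unchanged (A[3] not included)
P[k] for k >= 3: shift by delta = 10
  P[0] = 8 + 0 = 8
  P[1] = 28 + 0 = 28
  P[2] = 43 + 0 = 43
  P[3] = 48 + 10 = 58
  P[4] = 59 + 10 = 69
  P[5] = 64 + 10 = 74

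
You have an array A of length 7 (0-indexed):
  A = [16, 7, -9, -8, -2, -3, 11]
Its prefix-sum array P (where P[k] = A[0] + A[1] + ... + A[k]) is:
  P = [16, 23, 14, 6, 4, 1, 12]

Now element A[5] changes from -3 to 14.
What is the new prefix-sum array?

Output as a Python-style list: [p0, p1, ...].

Change: A[5] -3 -> 14, delta = 17
P[k] for k < 5: unchanged (A[5] not included)
P[k] for k >= 5: shift by delta = 17
  P[0] = 16 + 0 = 16
  P[1] = 23 + 0 = 23
  P[2] = 14 + 0 = 14
  P[3] = 6 + 0 = 6
  P[4] = 4 + 0 = 4
  P[5] = 1 + 17 = 18
  P[6] = 12 + 17 = 29

Answer: [16, 23, 14, 6, 4, 18, 29]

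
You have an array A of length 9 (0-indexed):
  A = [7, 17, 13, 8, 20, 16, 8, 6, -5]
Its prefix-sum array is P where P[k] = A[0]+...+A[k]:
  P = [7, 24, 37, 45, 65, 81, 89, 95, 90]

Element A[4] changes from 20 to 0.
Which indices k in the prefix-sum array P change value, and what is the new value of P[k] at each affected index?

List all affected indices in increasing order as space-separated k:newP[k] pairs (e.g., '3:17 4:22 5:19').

Answer: 4:45 5:61 6:69 7:75 8:70

Derivation:
P[k] = A[0] + ... + A[k]
P[k] includes A[4] iff k >= 4
Affected indices: 4, 5, ..., 8; delta = -20
  P[4]: 65 + -20 = 45
  P[5]: 81 + -20 = 61
  P[6]: 89 + -20 = 69
  P[7]: 95 + -20 = 75
  P[8]: 90 + -20 = 70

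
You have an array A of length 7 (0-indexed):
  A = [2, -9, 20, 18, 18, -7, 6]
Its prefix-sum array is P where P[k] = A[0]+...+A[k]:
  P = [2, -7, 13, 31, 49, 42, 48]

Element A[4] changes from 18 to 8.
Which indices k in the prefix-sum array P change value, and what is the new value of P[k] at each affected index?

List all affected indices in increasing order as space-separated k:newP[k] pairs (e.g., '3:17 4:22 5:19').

P[k] = A[0] + ... + A[k]
P[k] includes A[4] iff k >= 4
Affected indices: 4, 5, ..., 6; delta = -10
  P[4]: 49 + -10 = 39
  P[5]: 42 + -10 = 32
  P[6]: 48 + -10 = 38

Answer: 4:39 5:32 6:38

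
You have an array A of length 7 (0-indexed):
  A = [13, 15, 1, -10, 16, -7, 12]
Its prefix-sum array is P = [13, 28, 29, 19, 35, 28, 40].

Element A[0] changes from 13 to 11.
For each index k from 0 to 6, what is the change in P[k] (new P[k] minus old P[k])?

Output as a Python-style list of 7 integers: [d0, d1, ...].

Answer: [-2, -2, -2, -2, -2, -2, -2]

Derivation:
Element change: A[0] 13 -> 11, delta = -2
For k < 0: P[k] unchanged, delta_P[k] = 0
For k >= 0: P[k] shifts by exactly -2
Delta array: [-2, -2, -2, -2, -2, -2, -2]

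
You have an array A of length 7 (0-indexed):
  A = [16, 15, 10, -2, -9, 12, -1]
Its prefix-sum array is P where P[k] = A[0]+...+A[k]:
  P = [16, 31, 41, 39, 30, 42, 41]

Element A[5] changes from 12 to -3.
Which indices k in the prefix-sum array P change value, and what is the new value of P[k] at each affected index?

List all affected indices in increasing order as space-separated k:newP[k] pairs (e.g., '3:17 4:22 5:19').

P[k] = A[0] + ... + A[k]
P[k] includes A[5] iff k >= 5
Affected indices: 5, 6, ..., 6; delta = -15
  P[5]: 42 + -15 = 27
  P[6]: 41 + -15 = 26

Answer: 5:27 6:26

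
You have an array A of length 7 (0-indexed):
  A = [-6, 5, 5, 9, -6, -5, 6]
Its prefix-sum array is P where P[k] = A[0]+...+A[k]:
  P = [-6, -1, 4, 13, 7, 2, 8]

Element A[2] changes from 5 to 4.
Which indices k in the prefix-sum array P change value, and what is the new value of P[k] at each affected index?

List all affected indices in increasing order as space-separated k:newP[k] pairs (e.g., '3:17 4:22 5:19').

Answer: 2:3 3:12 4:6 5:1 6:7

Derivation:
P[k] = A[0] + ... + A[k]
P[k] includes A[2] iff k >= 2
Affected indices: 2, 3, ..., 6; delta = -1
  P[2]: 4 + -1 = 3
  P[3]: 13 + -1 = 12
  P[4]: 7 + -1 = 6
  P[5]: 2 + -1 = 1
  P[6]: 8 + -1 = 7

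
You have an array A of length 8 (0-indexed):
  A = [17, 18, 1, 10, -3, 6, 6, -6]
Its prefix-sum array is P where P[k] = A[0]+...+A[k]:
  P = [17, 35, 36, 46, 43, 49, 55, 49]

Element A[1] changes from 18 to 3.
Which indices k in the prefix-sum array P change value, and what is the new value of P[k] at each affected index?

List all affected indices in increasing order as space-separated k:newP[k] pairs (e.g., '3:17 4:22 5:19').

Answer: 1:20 2:21 3:31 4:28 5:34 6:40 7:34

Derivation:
P[k] = A[0] + ... + A[k]
P[k] includes A[1] iff k >= 1
Affected indices: 1, 2, ..., 7; delta = -15
  P[1]: 35 + -15 = 20
  P[2]: 36 + -15 = 21
  P[3]: 46 + -15 = 31
  P[4]: 43 + -15 = 28
  P[5]: 49 + -15 = 34
  P[6]: 55 + -15 = 40
  P[7]: 49 + -15 = 34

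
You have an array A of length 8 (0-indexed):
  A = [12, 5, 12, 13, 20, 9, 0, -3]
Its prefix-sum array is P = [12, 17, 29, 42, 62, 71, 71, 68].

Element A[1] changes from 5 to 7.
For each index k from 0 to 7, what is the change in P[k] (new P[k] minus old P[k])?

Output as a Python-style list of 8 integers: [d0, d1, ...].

Answer: [0, 2, 2, 2, 2, 2, 2, 2]

Derivation:
Element change: A[1] 5 -> 7, delta = 2
For k < 1: P[k] unchanged, delta_P[k] = 0
For k >= 1: P[k] shifts by exactly 2
Delta array: [0, 2, 2, 2, 2, 2, 2, 2]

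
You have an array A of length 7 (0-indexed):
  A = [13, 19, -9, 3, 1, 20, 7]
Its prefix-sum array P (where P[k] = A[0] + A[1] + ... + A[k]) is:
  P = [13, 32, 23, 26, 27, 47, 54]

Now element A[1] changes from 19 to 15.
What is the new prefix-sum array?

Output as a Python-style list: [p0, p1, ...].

Answer: [13, 28, 19, 22, 23, 43, 50]

Derivation:
Change: A[1] 19 -> 15, delta = -4
P[k] for k < 1: unchanged (A[1] not included)
P[k] for k >= 1: shift by delta = -4
  P[0] = 13 + 0 = 13
  P[1] = 32 + -4 = 28
  P[2] = 23 + -4 = 19
  P[3] = 26 + -4 = 22
  P[4] = 27 + -4 = 23
  P[5] = 47 + -4 = 43
  P[6] = 54 + -4 = 50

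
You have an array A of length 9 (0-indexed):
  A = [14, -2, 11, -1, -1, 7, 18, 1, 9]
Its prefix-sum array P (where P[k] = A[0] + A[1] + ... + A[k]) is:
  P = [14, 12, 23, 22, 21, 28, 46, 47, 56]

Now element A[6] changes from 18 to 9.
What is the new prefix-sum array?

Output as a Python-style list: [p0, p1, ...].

Change: A[6] 18 -> 9, delta = -9
P[k] for k < 6: unchanged (A[6] not included)
P[k] for k >= 6: shift by delta = -9
  P[0] = 14 + 0 = 14
  P[1] = 12 + 0 = 12
  P[2] = 23 + 0 = 23
  P[3] = 22 + 0 = 22
  P[4] = 21 + 0 = 21
  P[5] = 28 + 0 = 28
  P[6] = 46 + -9 = 37
  P[7] = 47 + -9 = 38
  P[8] = 56 + -9 = 47

Answer: [14, 12, 23, 22, 21, 28, 37, 38, 47]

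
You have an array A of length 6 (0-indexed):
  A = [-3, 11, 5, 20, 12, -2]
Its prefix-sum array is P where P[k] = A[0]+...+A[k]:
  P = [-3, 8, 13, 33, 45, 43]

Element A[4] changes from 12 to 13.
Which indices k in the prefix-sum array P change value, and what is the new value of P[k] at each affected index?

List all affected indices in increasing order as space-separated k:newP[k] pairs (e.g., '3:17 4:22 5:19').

P[k] = A[0] + ... + A[k]
P[k] includes A[4] iff k >= 4
Affected indices: 4, 5, ..., 5; delta = 1
  P[4]: 45 + 1 = 46
  P[5]: 43 + 1 = 44

Answer: 4:46 5:44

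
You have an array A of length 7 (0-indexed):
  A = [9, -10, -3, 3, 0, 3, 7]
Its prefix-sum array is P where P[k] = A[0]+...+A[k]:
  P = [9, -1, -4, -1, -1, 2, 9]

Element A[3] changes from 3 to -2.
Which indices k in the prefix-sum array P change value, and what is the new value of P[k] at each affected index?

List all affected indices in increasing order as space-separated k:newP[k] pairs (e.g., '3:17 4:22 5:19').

P[k] = A[0] + ... + A[k]
P[k] includes A[3] iff k >= 3
Affected indices: 3, 4, ..., 6; delta = -5
  P[3]: -1 + -5 = -6
  P[4]: -1 + -5 = -6
  P[5]: 2 + -5 = -3
  P[6]: 9 + -5 = 4

Answer: 3:-6 4:-6 5:-3 6:4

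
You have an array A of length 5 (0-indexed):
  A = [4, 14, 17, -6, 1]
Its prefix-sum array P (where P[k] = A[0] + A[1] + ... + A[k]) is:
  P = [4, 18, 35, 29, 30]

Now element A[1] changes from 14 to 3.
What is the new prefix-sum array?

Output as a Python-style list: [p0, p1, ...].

Change: A[1] 14 -> 3, delta = -11
P[k] for k < 1: unchanged (A[1] not included)
P[k] for k >= 1: shift by delta = -11
  P[0] = 4 + 0 = 4
  P[1] = 18 + -11 = 7
  P[2] = 35 + -11 = 24
  P[3] = 29 + -11 = 18
  P[4] = 30 + -11 = 19

Answer: [4, 7, 24, 18, 19]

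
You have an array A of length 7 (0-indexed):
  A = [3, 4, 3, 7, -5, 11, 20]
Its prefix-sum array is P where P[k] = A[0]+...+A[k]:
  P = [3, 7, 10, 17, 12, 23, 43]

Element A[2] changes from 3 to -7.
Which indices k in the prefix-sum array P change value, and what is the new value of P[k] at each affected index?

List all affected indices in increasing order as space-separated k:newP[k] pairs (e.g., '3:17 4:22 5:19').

Answer: 2:0 3:7 4:2 5:13 6:33

Derivation:
P[k] = A[0] + ... + A[k]
P[k] includes A[2] iff k >= 2
Affected indices: 2, 3, ..., 6; delta = -10
  P[2]: 10 + -10 = 0
  P[3]: 17 + -10 = 7
  P[4]: 12 + -10 = 2
  P[5]: 23 + -10 = 13
  P[6]: 43 + -10 = 33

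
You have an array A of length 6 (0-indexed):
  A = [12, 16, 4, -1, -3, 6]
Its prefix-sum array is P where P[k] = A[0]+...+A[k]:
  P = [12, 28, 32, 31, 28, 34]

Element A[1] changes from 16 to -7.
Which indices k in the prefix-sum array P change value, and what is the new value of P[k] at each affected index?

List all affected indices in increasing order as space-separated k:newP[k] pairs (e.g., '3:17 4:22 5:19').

Answer: 1:5 2:9 3:8 4:5 5:11

Derivation:
P[k] = A[0] + ... + A[k]
P[k] includes A[1] iff k >= 1
Affected indices: 1, 2, ..., 5; delta = -23
  P[1]: 28 + -23 = 5
  P[2]: 32 + -23 = 9
  P[3]: 31 + -23 = 8
  P[4]: 28 + -23 = 5
  P[5]: 34 + -23 = 11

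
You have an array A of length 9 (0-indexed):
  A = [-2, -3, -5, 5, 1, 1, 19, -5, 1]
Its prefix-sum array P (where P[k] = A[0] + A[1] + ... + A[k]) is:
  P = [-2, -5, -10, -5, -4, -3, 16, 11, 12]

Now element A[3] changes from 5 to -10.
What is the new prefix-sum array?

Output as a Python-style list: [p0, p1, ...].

Answer: [-2, -5, -10, -20, -19, -18, 1, -4, -3]

Derivation:
Change: A[3] 5 -> -10, delta = -15
P[k] for k < 3: unchanged (A[3] not included)
P[k] for k >= 3: shift by delta = -15
  P[0] = -2 + 0 = -2
  P[1] = -5 + 0 = -5
  P[2] = -10 + 0 = -10
  P[3] = -5 + -15 = -20
  P[4] = -4 + -15 = -19
  P[5] = -3 + -15 = -18
  P[6] = 16 + -15 = 1
  P[7] = 11 + -15 = -4
  P[8] = 12 + -15 = -3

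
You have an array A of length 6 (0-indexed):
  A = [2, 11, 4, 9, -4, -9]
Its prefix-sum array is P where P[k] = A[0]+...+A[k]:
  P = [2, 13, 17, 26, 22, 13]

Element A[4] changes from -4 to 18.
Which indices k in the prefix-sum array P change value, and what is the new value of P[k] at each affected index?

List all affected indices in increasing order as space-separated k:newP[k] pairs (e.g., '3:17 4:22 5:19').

P[k] = A[0] + ... + A[k]
P[k] includes A[4] iff k >= 4
Affected indices: 4, 5, ..., 5; delta = 22
  P[4]: 22 + 22 = 44
  P[5]: 13 + 22 = 35

Answer: 4:44 5:35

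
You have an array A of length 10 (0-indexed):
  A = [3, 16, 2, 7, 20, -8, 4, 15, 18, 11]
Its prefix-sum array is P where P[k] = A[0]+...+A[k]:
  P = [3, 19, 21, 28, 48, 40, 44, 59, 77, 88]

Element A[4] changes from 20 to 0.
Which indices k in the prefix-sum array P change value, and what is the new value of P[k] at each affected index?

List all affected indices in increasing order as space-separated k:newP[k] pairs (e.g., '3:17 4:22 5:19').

Answer: 4:28 5:20 6:24 7:39 8:57 9:68

Derivation:
P[k] = A[0] + ... + A[k]
P[k] includes A[4] iff k >= 4
Affected indices: 4, 5, ..., 9; delta = -20
  P[4]: 48 + -20 = 28
  P[5]: 40 + -20 = 20
  P[6]: 44 + -20 = 24
  P[7]: 59 + -20 = 39
  P[8]: 77 + -20 = 57
  P[9]: 88 + -20 = 68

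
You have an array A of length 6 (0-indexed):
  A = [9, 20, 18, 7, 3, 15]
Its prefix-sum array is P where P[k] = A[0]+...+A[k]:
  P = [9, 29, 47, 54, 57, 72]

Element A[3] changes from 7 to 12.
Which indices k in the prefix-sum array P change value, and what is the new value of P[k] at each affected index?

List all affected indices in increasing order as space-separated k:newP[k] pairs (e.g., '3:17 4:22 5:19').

Answer: 3:59 4:62 5:77

Derivation:
P[k] = A[0] + ... + A[k]
P[k] includes A[3] iff k >= 3
Affected indices: 3, 4, ..., 5; delta = 5
  P[3]: 54 + 5 = 59
  P[4]: 57 + 5 = 62
  P[5]: 72 + 5 = 77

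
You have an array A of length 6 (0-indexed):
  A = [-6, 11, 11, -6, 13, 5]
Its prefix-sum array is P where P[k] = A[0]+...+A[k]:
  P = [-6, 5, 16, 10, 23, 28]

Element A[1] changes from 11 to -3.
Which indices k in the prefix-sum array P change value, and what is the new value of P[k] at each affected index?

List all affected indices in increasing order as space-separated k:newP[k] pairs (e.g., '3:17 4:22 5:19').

P[k] = A[0] + ... + A[k]
P[k] includes A[1] iff k >= 1
Affected indices: 1, 2, ..., 5; delta = -14
  P[1]: 5 + -14 = -9
  P[2]: 16 + -14 = 2
  P[3]: 10 + -14 = -4
  P[4]: 23 + -14 = 9
  P[5]: 28 + -14 = 14

Answer: 1:-9 2:2 3:-4 4:9 5:14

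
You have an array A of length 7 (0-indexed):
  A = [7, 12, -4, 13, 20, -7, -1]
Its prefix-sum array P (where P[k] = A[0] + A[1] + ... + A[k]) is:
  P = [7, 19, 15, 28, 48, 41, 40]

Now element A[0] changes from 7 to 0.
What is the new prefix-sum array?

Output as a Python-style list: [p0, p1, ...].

Answer: [0, 12, 8, 21, 41, 34, 33]

Derivation:
Change: A[0] 7 -> 0, delta = -7
P[k] for k < 0: unchanged (A[0] not included)
P[k] for k >= 0: shift by delta = -7
  P[0] = 7 + -7 = 0
  P[1] = 19 + -7 = 12
  P[2] = 15 + -7 = 8
  P[3] = 28 + -7 = 21
  P[4] = 48 + -7 = 41
  P[5] = 41 + -7 = 34
  P[6] = 40 + -7 = 33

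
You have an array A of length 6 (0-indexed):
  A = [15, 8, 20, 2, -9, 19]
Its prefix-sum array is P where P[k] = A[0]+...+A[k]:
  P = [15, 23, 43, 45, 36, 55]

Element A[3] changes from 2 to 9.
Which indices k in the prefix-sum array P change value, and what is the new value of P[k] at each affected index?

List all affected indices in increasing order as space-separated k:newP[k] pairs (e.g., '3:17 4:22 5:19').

P[k] = A[0] + ... + A[k]
P[k] includes A[3] iff k >= 3
Affected indices: 3, 4, ..., 5; delta = 7
  P[3]: 45 + 7 = 52
  P[4]: 36 + 7 = 43
  P[5]: 55 + 7 = 62

Answer: 3:52 4:43 5:62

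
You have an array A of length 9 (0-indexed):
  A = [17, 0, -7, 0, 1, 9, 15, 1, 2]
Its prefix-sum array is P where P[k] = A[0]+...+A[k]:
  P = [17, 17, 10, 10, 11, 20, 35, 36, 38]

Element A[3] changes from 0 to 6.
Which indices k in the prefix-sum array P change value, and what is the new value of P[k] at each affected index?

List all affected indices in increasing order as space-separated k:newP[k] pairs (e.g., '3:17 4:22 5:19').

Answer: 3:16 4:17 5:26 6:41 7:42 8:44

Derivation:
P[k] = A[0] + ... + A[k]
P[k] includes A[3] iff k >= 3
Affected indices: 3, 4, ..., 8; delta = 6
  P[3]: 10 + 6 = 16
  P[4]: 11 + 6 = 17
  P[5]: 20 + 6 = 26
  P[6]: 35 + 6 = 41
  P[7]: 36 + 6 = 42
  P[8]: 38 + 6 = 44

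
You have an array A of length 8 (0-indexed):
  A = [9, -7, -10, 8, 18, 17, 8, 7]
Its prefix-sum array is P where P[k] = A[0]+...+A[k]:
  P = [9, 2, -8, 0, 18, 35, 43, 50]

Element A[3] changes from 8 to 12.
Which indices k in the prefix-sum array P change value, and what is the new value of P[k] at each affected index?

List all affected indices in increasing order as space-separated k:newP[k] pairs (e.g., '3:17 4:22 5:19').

P[k] = A[0] + ... + A[k]
P[k] includes A[3] iff k >= 3
Affected indices: 3, 4, ..., 7; delta = 4
  P[3]: 0 + 4 = 4
  P[4]: 18 + 4 = 22
  P[5]: 35 + 4 = 39
  P[6]: 43 + 4 = 47
  P[7]: 50 + 4 = 54

Answer: 3:4 4:22 5:39 6:47 7:54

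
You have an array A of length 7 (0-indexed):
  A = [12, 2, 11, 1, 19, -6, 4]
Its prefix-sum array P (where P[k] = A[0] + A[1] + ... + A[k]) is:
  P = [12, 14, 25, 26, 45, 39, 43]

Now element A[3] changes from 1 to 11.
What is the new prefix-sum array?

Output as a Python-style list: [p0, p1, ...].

Answer: [12, 14, 25, 36, 55, 49, 53]

Derivation:
Change: A[3] 1 -> 11, delta = 10
P[k] for k < 3: unchanged (A[3] not included)
P[k] for k >= 3: shift by delta = 10
  P[0] = 12 + 0 = 12
  P[1] = 14 + 0 = 14
  P[2] = 25 + 0 = 25
  P[3] = 26 + 10 = 36
  P[4] = 45 + 10 = 55
  P[5] = 39 + 10 = 49
  P[6] = 43 + 10 = 53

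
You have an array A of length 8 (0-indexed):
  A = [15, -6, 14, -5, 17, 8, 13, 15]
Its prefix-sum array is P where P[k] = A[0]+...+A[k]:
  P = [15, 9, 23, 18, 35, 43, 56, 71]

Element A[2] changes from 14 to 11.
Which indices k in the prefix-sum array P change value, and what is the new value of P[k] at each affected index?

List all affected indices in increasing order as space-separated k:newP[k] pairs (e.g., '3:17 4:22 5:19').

P[k] = A[0] + ... + A[k]
P[k] includes A[2] iff k >= 2
Affected indices: 2, 3, ..., 7; delta = -3
  P[2]: 23 + -3 = 20
  P[3]: 18 + -3 = 15
  P[4]: 35 + -3 = 32
  P[5]: 43 + -3 = 40
  P[6]: 56 + -3 = 53
  P[7]: 71 + -3 = 68

Answer: 2:20 3:15 4:32 5:40 6:53 7:68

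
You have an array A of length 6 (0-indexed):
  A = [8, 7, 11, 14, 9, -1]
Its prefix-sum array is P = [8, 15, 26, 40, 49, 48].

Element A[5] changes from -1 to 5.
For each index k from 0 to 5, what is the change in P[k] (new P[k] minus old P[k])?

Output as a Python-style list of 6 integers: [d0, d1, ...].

Element change: A[5] -1 -> 5, delta = 6
For k < 5: P[k] unchanged, delta_P[k] = 0
For k >= 5: P[k] shifts by exactly 6
Delta array: [0, 0, 0, 0, 0, 6]

Answer: [0, 0, 0, 0, 0, 6]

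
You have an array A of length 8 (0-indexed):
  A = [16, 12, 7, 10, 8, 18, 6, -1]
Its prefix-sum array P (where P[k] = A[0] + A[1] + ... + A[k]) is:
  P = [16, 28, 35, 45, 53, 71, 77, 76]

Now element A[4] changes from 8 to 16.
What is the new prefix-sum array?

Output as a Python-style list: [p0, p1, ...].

Answer: [16, 28, 35, 45, 61, 79, 85, 84]

Derivation:
Change: A[4] 8 -> 16, delta = 8
P[k] for k < 4: unchanged (A[4] not included)
P[k] for k >= 4: shift by delta = 8
  P[0] = 16 + 0 = 16
  P[1] = 28 + 0 = 28
  P[2] = 35 + 0 = 35
  P[3] = 45 + 0 = 45
  P[4] = 53 + 8 = 61
  P[5] = 71 + 8 = 79
  P[6] = 77 + 8 = 85
  P[7] = 76 + 8 = 84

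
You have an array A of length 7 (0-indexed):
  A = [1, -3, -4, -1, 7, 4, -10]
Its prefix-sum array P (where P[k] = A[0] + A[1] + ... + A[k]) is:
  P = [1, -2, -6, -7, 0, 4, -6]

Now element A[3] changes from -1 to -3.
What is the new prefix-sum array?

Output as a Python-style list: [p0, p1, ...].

Change: A[3] -1 -> -3, delta = -2
P[k] for k < 3: unchanged (A[3] not included)
P[k] for k >= 3: shift by delta = -2
  P[0] = 1 + 0 = 1
  P[1] = -2 + 0 = -2
  P[2] = -6 + 0 = -6
  P[3] = -7 + -2 = -9
  P[4] = 0 + -2 = -2
  P[5] = 4 + -2 = 2
  P[6] = -6 + -2 = -8

Answer: [1, -2, -6, -9, -2, 2, -8]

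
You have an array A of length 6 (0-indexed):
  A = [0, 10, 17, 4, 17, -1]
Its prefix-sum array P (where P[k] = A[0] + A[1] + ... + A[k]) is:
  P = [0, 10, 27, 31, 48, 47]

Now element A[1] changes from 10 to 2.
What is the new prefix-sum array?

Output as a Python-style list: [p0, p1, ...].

Change: A[1] 10 -> 2, delta = -8
P[k] for k < 1: unchanged (A[1] not included)
P[k] for k >= 1: shift by delta = -8
  P[0] = 0 + 0 = 0
  P[1] = 10 + -8 = 2
  P[2] = 27 + -8 = 19
  P[3] = 31 + -8 = 23
  P[4] = 48 + -8 = 40
  P[5] = 47 + -8 = 39

Answer: [0, 2, 19, 23, 40, 39]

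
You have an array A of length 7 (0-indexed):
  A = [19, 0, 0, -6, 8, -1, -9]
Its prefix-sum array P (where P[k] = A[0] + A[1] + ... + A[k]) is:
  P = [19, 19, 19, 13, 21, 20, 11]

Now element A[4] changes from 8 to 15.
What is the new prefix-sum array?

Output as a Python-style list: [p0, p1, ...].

Change: A[4] 8 -> 15, delta = 7
P[k] for k < 4: unchanged (A[4] not included)
P[k] for k >= 4: shift by delta = 7
  P[0] = 19 + 0 = 19
  P[1] = 19 + 0 = 19
  P[2] = 19 + 0 = 19
  P[3] = 13 + 0 = 13
  P[4] = 21 + 7 = 28
  P[5] = 20 + 7 = 27
  P[6] = 11 + 7 = 18

Answer: [19, 19, 19, 13, 28, 27, 18]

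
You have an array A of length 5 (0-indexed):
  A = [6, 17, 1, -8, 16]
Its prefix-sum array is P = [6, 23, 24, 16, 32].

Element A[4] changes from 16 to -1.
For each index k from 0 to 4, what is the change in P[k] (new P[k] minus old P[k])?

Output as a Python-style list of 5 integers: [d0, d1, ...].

Answer: [0, 0, 0, 0, -17]

Derivation:
Element change: A[4] 16 -> -1, delta = -17
For k < 4: P[k] unchanged, delta_P[k] = 0
For k >= 4: P[k] shifts by exactly -17
Delta array: [0, 0, 0, 0, -17]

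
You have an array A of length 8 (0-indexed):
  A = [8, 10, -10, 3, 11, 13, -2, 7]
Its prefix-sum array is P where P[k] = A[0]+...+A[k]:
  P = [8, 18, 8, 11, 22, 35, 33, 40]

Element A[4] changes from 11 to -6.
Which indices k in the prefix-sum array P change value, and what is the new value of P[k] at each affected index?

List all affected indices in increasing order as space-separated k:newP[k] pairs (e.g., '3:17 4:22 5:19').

P[k] = A[0] + ... + A[k]
P[k] includes A[4] iff k >= 4
Affected indices: 4, 5, ..., 7; delta = -17
  P[4]: 22 + -17 = 5
  P[5]: 35 + -17 = 18
  P[6]: 33 + -17 = 16
  P[7]: 40 + -17 = 23

Answer: 4:5 5:18 6:16 7:23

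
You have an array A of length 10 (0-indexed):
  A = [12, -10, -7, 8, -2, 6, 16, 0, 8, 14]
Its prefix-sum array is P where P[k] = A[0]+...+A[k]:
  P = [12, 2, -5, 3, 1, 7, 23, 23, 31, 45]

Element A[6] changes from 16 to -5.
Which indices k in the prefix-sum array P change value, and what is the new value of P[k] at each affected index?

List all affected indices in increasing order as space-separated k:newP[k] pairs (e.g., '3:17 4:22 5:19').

Answer: 6:2 7:2 8:10 9:24

Derivation:
P[k] = A[0] + ... + A[k]
P[k] includes A[6] iff k >= 6
Affected indices: 6, 7, ..., 9; delta = -21
  P[6]: 23 + -21 = 2
  P[7]: 23 + -21 = 2
  P[8]: 31 + -21 = 10
  P[9]: 45 + -21 = 24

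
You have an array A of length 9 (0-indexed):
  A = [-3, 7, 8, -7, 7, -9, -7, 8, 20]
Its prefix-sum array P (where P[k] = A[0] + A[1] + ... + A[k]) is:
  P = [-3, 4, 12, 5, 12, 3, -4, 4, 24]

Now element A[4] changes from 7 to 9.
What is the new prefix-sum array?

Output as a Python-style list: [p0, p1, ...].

Change: A[4] 7 -> 9, delta = 2
P[k] for k < 4: unchanged (A[4] not included)
P[k] for k >= 4: shift by delta = 2
  P[0] = -3 + 0 = -3
  P[1] = 4 + 0 = 4
  P[2] = 12 + 0 = 12
  P[3] = 5 + 0 = 5
  P[4] = 12 + 2 = 14
  P[5] = 3 + 2 = 5
  P[6] = -4 + 2 = -2
  P[7] = 4 + 2 = 6
  P[8] = 24 + 2 = 26

Answer: [-3, 4, 12, 5, 14, 5, -2, 6, 26]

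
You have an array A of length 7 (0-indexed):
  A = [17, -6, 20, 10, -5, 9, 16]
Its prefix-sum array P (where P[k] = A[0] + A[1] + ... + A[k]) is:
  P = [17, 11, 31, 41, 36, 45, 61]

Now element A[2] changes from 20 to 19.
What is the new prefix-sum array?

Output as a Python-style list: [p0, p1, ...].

Answer: [17, 11, 30, 40, 35, 44, 60]

Derivation:
Change: A[2] 20 -> 19, delta = -1
P[k] for k < 2: unchanged (A[2] not included)
P[k] for k >= 2: shift by delta = -1
  P[0] = 17 + 0 = 17
  P[1] = 11 + 0 = 11
  P[2] = 31 + -1 = 30
  P[3] = 41 + -1 = 40
  P[4] = 36 + -1 = 35
  P[5] = 45 + -1 = 44
  P[6] = 61 + -1 = 60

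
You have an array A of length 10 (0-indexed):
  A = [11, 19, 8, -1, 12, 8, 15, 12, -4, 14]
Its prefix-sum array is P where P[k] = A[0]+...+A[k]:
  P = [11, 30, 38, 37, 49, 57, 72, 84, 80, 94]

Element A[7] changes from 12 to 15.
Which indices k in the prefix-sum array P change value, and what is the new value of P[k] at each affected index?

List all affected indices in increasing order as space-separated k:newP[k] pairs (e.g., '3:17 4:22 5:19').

P[k] = A[0] + ... + A[k]
P[k] includes A[7] iff k >= 7
Affected indices: 7, 8, ..., 9; delta = 3
  P[7]: 84 + 3 = 87
  P[8]: 80 + 3 = 83
  P[9]: 94 + 3 = 97

Answer: 7:87 8:83 9:97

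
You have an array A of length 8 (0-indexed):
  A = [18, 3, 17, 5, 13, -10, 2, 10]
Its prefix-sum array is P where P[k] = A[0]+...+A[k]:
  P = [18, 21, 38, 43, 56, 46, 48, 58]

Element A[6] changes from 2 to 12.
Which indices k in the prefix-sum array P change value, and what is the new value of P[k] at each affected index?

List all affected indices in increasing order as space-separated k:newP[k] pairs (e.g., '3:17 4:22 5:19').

Answer: 6:58 7:68

Derivation:
P[k] = A[0] + ... + A[k]
P[k] includes A[6] iff k >= 6
Affected indices: 6, 7, ..., 7; delta = 10
  P[6]: 48 + 10 = 58
  P[7]: 58 + 10 = 68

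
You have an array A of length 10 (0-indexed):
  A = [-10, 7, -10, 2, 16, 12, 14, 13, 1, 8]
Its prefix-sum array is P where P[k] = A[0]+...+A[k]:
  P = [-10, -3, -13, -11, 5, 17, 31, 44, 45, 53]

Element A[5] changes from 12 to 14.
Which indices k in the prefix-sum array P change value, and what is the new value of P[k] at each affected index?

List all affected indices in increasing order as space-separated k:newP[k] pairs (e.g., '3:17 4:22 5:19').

P[k] = A[0] + ... + A[k]
P[k] includes A[5] iff k >= 5
Affected indices: 5, 6, ..., 9; delta = 2
  P[5]: 17 + 2 = 19
  P[6]: 31 + 2 = 33
  P[7]: 44 + 2 = 46
  P[8]: 45 + 2 = 47
  P[9]: 53 + 2 = 55

Answer: 5:19 6:33 7:46 8:47 9:55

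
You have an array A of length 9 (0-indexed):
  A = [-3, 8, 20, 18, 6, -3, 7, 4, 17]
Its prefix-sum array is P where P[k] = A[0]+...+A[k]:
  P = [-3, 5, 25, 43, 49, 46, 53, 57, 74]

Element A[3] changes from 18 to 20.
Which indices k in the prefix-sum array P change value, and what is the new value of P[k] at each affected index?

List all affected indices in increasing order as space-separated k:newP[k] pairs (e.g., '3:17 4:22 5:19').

Answer: 3:45 4:51 5:48 6:55 7:59 8:76

Derivation:
P[k] = A[0] + ... + A[k]
P[k] includes A[3] iff k >= 3
Affected indices: 3, 4, ..., 8; delta = 2
  P[3]: 43 + 2 = 45
  P[4]: 49 + 2 = 51
  P[5]: 46 + 2 = 48
  P[6]: 53 + 2 = 55
  P[7]: 57 + 2 = 59
  P[8]: 74 + 2 = 76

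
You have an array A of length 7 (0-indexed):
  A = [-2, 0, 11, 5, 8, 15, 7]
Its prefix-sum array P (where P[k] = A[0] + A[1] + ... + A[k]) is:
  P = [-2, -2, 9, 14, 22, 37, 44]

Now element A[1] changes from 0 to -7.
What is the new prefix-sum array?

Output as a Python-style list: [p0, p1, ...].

Change: A[1] 0 -> -7, delta = -7
P[k] for k < 1: unchanged (A[1] not included)
P[k] for k >= 1: shift by delta = -7
  P[0] = -2 + 0 = -2
  P[1] = -2 + -7 = -9
  P[2] = 9 + -7 = 2
  P[3] = 14 + -7 = 7
  P[4] = 22 + -7 = 15
  P[5] = 37 + -7 = 30
  P[6] = 44 + -7 = 37

Answer: [-2, -9, 2, 7, 15, 30, 37]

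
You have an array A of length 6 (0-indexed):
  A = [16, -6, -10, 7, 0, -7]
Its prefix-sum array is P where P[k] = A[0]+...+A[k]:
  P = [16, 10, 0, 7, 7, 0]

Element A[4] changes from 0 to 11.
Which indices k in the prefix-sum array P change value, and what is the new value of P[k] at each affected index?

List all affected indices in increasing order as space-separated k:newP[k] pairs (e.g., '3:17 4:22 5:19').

Answer: 4:18 5:11

Derivation:
P[k] = A[0] + ... + A[k]
P[k] includes A[4] iff k >= 4
Affected indices: 4, 5, ..., 5; delta = 11
  P[4]: 7 + 11 = 18
  P[5]: 0 + 11 = 11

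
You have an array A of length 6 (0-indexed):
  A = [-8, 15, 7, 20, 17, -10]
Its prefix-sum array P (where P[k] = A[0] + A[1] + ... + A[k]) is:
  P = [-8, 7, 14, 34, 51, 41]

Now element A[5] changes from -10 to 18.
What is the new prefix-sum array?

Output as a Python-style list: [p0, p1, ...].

Answer: [-8, 7, 14, 34, 51, 69]

Derivation:
Change: A[5] -10 -> 18, delta = 28
P[k] for k < 5: unchanged (A[5] not included)
P[k] for k >= 5: shift by delta = 28
  P[0] = -8 + 0 = -8
  P[1] = 7 + 0 = 7
  P[2] = 14 + 0 = 14
  P[3] = 34 + 0 = 34
  P[4] = 51 + 0 = 51
  P[5] = 41 + 28 = 69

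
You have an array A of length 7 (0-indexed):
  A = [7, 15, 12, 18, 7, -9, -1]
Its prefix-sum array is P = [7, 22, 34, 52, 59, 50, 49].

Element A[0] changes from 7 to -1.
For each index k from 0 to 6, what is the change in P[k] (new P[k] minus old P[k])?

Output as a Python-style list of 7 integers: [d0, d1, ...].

Answer: [-8, -8, -8, -8, -8, -8, -8]

Derivation:
Element change: A[0] 7 -> -1, delta = -8
For k < 0: P[k] unchanged, delta_P[k] = 0
For k >= 0: P[k] shifts by exactly -8
Delta array: [-8, -8, -8, -8, -8, -8, -8]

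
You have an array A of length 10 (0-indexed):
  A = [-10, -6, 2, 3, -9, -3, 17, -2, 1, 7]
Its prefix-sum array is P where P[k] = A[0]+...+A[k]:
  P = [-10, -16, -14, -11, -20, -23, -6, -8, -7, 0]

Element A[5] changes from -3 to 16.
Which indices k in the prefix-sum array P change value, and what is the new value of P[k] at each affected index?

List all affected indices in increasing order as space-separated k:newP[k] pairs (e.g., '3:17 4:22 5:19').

Answer: 5:-4 6:13 7:11 8:12 9:19

Derivation:
P[k] = A[0] + ... + A[k]
P[k] includes A[5] iff k >= 5
Affected indices: 5, 6, ..., 9; delta = 19
  P[5]: -23 + 19 = -4
  P[6]: -6 + 19 = 13
  P[7]: -8 + 19 = 11
  P[8]: -7 + 19 = 12
  P[9]: 0 + 19 = 19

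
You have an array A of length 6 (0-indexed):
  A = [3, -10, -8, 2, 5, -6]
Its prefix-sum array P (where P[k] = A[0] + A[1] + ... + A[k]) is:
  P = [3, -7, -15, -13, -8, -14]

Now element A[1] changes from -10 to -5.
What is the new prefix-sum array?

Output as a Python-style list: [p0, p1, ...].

Change: A[1] -10 -> -5, delta = 5
P[k] for k < 1: unchanged (A[1] not included)
P[k] for k >= 1: shift by delta = 5
  P[0] = 3 + 0 = 3
  P[1] = -7 + 5 = -2
  P[2] = -15 + 5 = -10
  P[3] = -13 + 5 = -8
  P[4] = -8 + 5 = -3
  P[5] = -14 + 5 = -9

Answer: [3, -2, -10, -8, -3, -9]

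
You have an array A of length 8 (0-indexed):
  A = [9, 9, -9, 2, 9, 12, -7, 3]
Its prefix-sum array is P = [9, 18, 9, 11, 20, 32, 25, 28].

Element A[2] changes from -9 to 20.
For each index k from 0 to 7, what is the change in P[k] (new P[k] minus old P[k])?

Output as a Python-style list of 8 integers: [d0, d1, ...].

Element change: A[2] -9 -> 20, delta = 29
For k < 2: P[k] unchanged, delta_P[k] = 0
For k >= 2: P[k] shifts by exactly 29
Delta array: [0, 0, 29, 29, 29, 29, 29, 29]

Answer: [0, 0, 29, 29, 29, 29, 29, 29]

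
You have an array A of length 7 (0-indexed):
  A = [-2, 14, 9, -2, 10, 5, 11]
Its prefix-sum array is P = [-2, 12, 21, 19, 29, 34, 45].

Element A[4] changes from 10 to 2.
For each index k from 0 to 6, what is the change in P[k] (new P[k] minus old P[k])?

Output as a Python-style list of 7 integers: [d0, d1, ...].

Element change: A[4] 10 -> 2, delta = -8
For k < 4: P[k] unchanged, delta_P[k] = 0
For k >= 4: P[k] shifts by exactly -8
Delta array: [0, 0, 0, 0, -8, -8, -8]

Answer: [0, 0, 0, 0, -8, -8, -8]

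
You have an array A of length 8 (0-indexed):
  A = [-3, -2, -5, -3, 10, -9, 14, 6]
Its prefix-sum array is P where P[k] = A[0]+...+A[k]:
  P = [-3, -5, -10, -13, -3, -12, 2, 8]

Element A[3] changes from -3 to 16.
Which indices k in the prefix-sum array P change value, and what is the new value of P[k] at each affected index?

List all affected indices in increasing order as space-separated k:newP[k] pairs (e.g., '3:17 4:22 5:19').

Answer: 3:6 4:16 5:7 6:21 7:27

Derivation:
P[k] = A[0] + ... + A[k]
P[k] includes A[3] iff k >= 3
Affected indices: 3, 4, ..., 7; delta = 19
  P[3]: -13 + 19 = 6
  P[4]: -3 + 19 = 16
  P[5]: -12 + 19 = 7
  P[6]: 2 + 19 = 21
  P[7]: 8 + 19 = 27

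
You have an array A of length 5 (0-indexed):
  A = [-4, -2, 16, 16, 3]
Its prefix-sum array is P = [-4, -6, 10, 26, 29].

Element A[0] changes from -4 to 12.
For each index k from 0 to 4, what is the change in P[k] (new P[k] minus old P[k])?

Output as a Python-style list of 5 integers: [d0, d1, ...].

Answer: [16, 16, 16, 16, 16]

Derivation:
Element change: A[0] -4 -> 12, delta = 16
For k < 0: P[k] unchanged, delta_P[k] = 0
For k >= 0: P[k] shifts by exactly 16
Delta array: [16, 16, 16, 16, 16]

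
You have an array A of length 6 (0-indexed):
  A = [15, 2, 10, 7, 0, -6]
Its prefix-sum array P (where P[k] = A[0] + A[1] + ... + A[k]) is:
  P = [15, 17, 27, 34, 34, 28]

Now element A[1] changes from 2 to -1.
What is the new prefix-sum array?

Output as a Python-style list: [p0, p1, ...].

Answer: [15, 14, 24, 31, 31, 25]

Derivation:
Change: A[1] 2 -> -1, delta = -3
P[k] for k < 1: unchanged (A[1] not included)
P[k] for k >= 1: shift by delta = -3
  P[0] = 15 + 0 = 15
  P[1] = 17 + -3 = 14
  P[2] = 27 + -3 = 24
  P[3] = 34 + -3 = 31
  P[4] = 34 + -3 = 31
  P[5] = 28 + -3 = 25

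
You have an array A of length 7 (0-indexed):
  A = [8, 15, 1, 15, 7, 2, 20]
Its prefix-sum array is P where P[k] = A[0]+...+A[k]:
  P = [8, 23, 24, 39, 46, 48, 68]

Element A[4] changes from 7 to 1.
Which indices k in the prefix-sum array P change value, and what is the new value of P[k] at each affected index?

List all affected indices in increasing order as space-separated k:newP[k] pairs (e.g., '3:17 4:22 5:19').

P[k] = A[0] + ... + A[k]
P[k] includes A[4] iff k >= 4
Affected indices: 4, 5, ..., 6; delta = -6
  P[4]: 46 + -6 = 40
  P[5]: 48 + -6 = 42
  P[6]: 68 + -6 = 62

Answer: 4:40 5:42 6:62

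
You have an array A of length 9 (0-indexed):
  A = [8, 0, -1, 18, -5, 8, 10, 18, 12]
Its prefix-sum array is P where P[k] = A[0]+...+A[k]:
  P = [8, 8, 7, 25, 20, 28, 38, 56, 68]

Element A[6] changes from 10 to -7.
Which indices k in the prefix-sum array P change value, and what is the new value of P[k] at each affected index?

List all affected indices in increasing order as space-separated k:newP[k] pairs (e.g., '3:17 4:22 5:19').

Answer: 6:21 7:39 8:51

Derivation:
P[k] = A[0] + ... + A[k]
P[k] includes A[6] iff k >= 6
Affected indices: 6, 7, ..., 8; delta = -17
  P[6]: 38 + -17 = 21
  P[7]: 56 + -17 = 39
  P[8]: 68 + -17 = 51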